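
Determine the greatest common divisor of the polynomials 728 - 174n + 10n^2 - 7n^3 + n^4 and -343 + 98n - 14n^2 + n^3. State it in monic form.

-7 + n

Repeated division with remainder:
  n^4 - 7n^3 + 10n^2 - 174n + 728 = (n + 7)(n^3 - 14n^2 + 98n - 343) + (10n^2 - 517n + 3129)
  n^3 - 14n^2 + 98n - 343 = ((1/10)n + 377/100)(10n^2 - 517n + 3129) + ((173419/100)n - 1213933/100)
  10n^2 - 517n + 3129 = ((1000/173419)n - 44700/173419)((173419/100)n - 1213933/100) + (0)
Last nonzero remainder: (173419/100)n - 1213933/100. Dividing through by 173419/100 gives the monic gcd n - 7.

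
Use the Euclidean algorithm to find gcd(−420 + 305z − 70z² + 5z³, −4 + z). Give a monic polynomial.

−4 + z

Apply the Euclidean algorithm:
  5z³ − 70z² + 305z − 420 = (5z² − 50z + 105)(z − 4) + (0)
The last nonzero remainder z − 4 is already monic.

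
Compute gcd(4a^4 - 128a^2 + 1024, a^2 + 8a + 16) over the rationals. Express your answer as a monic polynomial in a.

a^2 + 8a + 16

Apply the Euclidean algorithm:
  4a^4 - 128a^2 + 1024 = (4a^2 - 32a + 64)(a^2 + 8a + 16) + (0)
The last nonzero remainder a^2 + 8a + 16 is already monic.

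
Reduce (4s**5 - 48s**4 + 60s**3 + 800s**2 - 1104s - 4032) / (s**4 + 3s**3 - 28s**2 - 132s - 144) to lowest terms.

Repeated division with remainder:
  4s**5 - 48s**4 + 60s**3 + 800s**2 - 1104s - 4032 = (4s - 60)(s**4 + 3s**3 - 28s**2 - 132s - 144) + (352s**3 - 352s**2 - 8448s - 12672)
  s**4 + 3s**3 - 28s**2 - 132s - 144 = ((1/352)s + 1/88)(352s**3 - 352s**2 - 8448s - 12672) + (0)
Last nonzero remainder: 352s**3 - 352s**2 - 8448s - 12672. Dividing through by 352 gives the monic gcd s**3 - s**2 - 24s - 36.
Cancel s**3 - s**2 - 24s - 36 from numerator and denominator to get the reduced form.

(4s**2 - 44s + 112)/(s + 4)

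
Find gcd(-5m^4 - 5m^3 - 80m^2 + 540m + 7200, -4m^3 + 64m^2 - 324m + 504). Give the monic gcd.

Euclidean algorithm in ℚ[m]:
  -5m^4 - 5m^3 - 80m^2 + 540m + 7200 = ((5/4)m + 85/4)(-4m^3 + 64m^2 - 324m + 504) + (-1035m^2 + 6795m - 3510)
  -4m^3 + 64m^2 - 324m + 504 = ((4/1035)m - 868/23805)(-1035m^2 + 6795m - 3510) + (-(33152/529)m + 198912/529)
  -1035m^2 + 6795m - 3510 = ((547515/33152)m - 309465/33152)(-(33152/529)m + 198912/529) + (0)
Last nonzero remainder: -(33152/529)m + 198912/529. Dividing through by -33152/529 gives the monic gcd m - 6.

m - 6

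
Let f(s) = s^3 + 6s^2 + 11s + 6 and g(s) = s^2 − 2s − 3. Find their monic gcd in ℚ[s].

s + 1

Apply the Euclidean algorithm:
  s^3 + 6s^2 + 11s + 6 = (s + 8)(s^2 − 2s − 3) + (30s + 30)
  s^2 − 2s − 3 = ((1/30)s − 1/10)(30s + 30) + (0)
Last nonzero remainder: 30s + 30. Dividing through by 30 gives the monic gcd s + 1.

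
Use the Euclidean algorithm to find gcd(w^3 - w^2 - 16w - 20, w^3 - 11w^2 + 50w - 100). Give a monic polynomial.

w - 5

Repeated division with remainder:
  w^3 - w^2 - 16w - 20 = (w^3 - 11w^2 + 50w - 100) + (10w^2 - 66w + 80)
  w^3 - 11w^2 + 50w - 100 = ((1/10)w - 11/25)(10w^2 - 66w + 80) + ((324/25)w - 324/5)
  10w^2 - 66w + 80 = ((125/162)w - 100/81)((324/25)w - 324/5) + (0)
Last nonzero remainder: (324/25)w - 324/5. Dividing through by 324/25 gives the monic gcd w - 5.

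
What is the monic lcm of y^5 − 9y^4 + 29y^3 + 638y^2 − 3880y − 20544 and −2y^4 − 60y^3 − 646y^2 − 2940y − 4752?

y^7 + 11y^6 − 52y^5 + 327y^4 + 11751y^3 − 34982y^2 − 795000y − 2033856

By polynomial division,
  y^5 − 9y^4 + 29y^3 + 638y^2 − 3880y − 20544 = (−(1/2)y + 39/2)(−2y^4 − 60y^3 − 646y^2 − 2940y − 4752) + (876y^3 + 11765y^2 + 51074y + 72120)
  −2y^4 − 60y^3 − 646y^2 − 2940y − 4752 = (−(1/438)y − 14515/383688)(876y^3 + 11765y^2 + 51074y + 72120) + (−(32352649/383688)y^2 − (161763245/191844)y − 32352649/15987)
  876y^3 + 11765y^2 + 51074y + 72120 = (−(336110688/32352649)y − 1152982440/32352649)(−(32352649/383688)y^2 − (161763245/191844)y − 32352649/15987) + (0)
Last nonzero remainder: −(32352649/383688)y^2 − (161763245/191844)y − 32352649/15987. Dividing through by −32352649/383688 gives the monic gcd y^2 + 10y + 24.
Then lcm(f, g) = f·g / gcd(f, g); expanding and making the result monic gives the answer.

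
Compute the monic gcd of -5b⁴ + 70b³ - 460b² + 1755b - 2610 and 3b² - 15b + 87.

b² - 5b + 29

Euclidean algorithm in ℚ[b]:
  -5b⁴ + 70b³ - 460b² + 1755b - 2610 = (-(5/3)b² + 15b - 30)(3b² - 15b + 87) + (0)
Last nonzero remainder: 3b² - 15b + 87. Dividing through by 3 gives the monic gcd b² - 5b + 29.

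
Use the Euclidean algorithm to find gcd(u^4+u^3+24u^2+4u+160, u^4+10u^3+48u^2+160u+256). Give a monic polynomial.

u^2+2u+16

By polynomial division,
  u^4+u^3+24u^2+4u+160 = (u^4+10u^3+48u^2+160u+256) + (−9u^3−24u^2−156u−96)
  u^4+10u^3+48u^2+160u+256 = (−(1/9)u−22/27)(−9u^3−24u^2−156u−96) + ((100/9)u^2+(200/9)u+1600/9)
  −9u^3−24u^2−156u−96 = (−(81/100)u−27/50)((100/9)u^2+(200/9)u+1600/9) + (0)
Last nonzero remainder: (100/9)u^2+(200/9)u+1600/9. Dividing through by 100/9 gives the monic gcd u^2+2u+16.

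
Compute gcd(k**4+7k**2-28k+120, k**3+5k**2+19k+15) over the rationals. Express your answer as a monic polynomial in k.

k**2+4k+15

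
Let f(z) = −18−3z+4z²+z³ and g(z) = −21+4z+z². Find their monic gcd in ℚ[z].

Euclidean algorithm in ℚ[z]:
  z³+4z²−3z−18 = (z)(z²+4z−21) + (18z−18)
  z²+4z−21 = ((1/18)z+5/18)(18z−18) + (−16)
  18z−18 = (−(9/8)z+9/8)(−16) + (0)
The last nonzero remainder is the constant −16, so the polynomials are coprime and gcd = 1.

1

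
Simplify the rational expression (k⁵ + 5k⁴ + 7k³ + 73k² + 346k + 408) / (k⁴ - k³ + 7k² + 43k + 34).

By polynomial division,
  k⁵ + 5k⁴ + 7k³ + 73k² + 346k + 408 = (k + 6)(k⁴ - k³ + 7k² + 43k + 34) + (6k³ - 12k² + 54k + 204)
  k⁴ - k³ + 7k² + 43k + 34 = ((1/6)k + 1/6)(6k³ - 12k² + 54k + 204) + (0)
Last nonzero remainder: 6k³ - 12k² + 54k + 204. Dividing through by 6 gives the monic gcd k³ - 2k² + 9k + 34.
Cancel k³ - 2k² + 9k + 34 from numerator and denominator to get the reduced form.

(k² + 7k + 12)/(k + 1)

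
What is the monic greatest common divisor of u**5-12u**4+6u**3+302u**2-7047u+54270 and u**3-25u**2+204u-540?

u**2-19u+90

Apply the Euclidean algorithm:
  u**5-12u**4+6u**3+302u**2-7047u+54270 = (u**2+13u+127)(u**3-25u**2+204u-540) + (1365u**2-25935u+122850)
  u**3-25u**2+204u-540 = ((1/1365)u-2/455)(1365u**2-25935u+122850) + (0)
Last nonzero remainder: 1365u**2-25935u+122850. Dividing through by 1365 gives the monic gcd u**2-19u+90.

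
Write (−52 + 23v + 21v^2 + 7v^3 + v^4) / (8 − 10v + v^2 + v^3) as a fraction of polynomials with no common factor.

(13 + 4v + v^2)/(−2 + v)

Repeated division with remainder:
  v^4 + 7v^3 + 21v^2 + 23v − 52 = (v + 6)(v^3 + v^2 − 10v + 8) + (25v^2 + 75v − 100)
  v^3 + v^2 − 10v + 8 = ((1/25)v − 2/25)(25v^2 + 75v − 100) + (0)
Last nonzero remainder: 25v^2 + 75v − 100. Dividing through by 25 gives the monic gcd v^2 + 3v − 4.
Cancel v^2 + 3v − 4 from numerator and denominator to get the reduced form.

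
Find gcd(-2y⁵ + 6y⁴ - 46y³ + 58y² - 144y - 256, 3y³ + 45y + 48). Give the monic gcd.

y³ + 15y + 16

Apply the Euclidean algorithm:
  -2y⁵ + 6y⁴ - 46y³ + 58y² - 144y - 256 = (-(2/3)y² + 2y - 16/3)(3y³ + 45y + 48) + (0)
Last nonzero remainder: 3y³ + 45y + 48. Dividing through by 3 gives the monic gcd y³ + 15y + 16.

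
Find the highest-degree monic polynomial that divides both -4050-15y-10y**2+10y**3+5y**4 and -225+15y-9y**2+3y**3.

By polynomial division,
  5y**4+10y**3-10y**2-15y-4050 = ((5/3)y+25/3)(3y**3-9y**2+15y-225) + (40y**2+235y-2175)
  3y**3-9y**2+15y-225 = ((3/40)y-213/320)(40y**2+235y-2175) + ((21411/64)y-107055/64)
  40y**2+235y-2175 = ((2560/21411)y+9280/7137)((21411/64)y-107055/64) + (0)
Last nonzero remainder: (21411/64)y-107055/64. Dividing through by 21411/64 gives the monic gcd y-5.

-5+y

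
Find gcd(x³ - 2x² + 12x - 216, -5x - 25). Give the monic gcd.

Euclidean algorithm in ℚ[x]:
  x³ - 2x² + 12x - 216 = (-(1/5)x² + (7/5)x - 47/5)(-5x - 25) + (-451)
  -5x - 25 = ((5/451)x + 25/451)(-451) + (0)
The last nonzero remainder is the constant -451, so the polynomials are coprime and gcd = 1.

1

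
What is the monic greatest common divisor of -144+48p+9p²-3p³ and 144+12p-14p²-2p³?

-12+p+p²

By polynomial division,
  -3p³+9p²+48p-144 = (3/2)(-2p³-14p²+12p+144) + (30p²+30p-360)
  -2p³-14p²+12p+144 = (-(1/15)p-2/5)(30p²+30p-360) + (0)
Last nonzero remainder: 30p²+30p-360. Dividing through by 30 gives the monic gcd p²+p-12.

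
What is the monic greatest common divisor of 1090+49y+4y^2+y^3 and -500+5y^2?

10+y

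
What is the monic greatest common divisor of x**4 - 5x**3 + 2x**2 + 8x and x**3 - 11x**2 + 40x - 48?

x - 4

Euclidean algorithm in ℚ[x]:
  x**4 - 5x**3 + 2x**2 + 8x = (x + 6)(x**3 - 11x**2 + 40x - 48) + (28x**2 - 184x + 288)
  x**3 - 11x**2 + 40x - 48 = ((1/28)x - 31/196)(28x**2 - 184x + 288) + ((30/49)x - 120/49)
  28x**2 - 184x + 288 = ((686/15)x - 588/5)((30/49)x - 120/49) + (0)
Last nonzero remainder: (30/49)x - 120/49. Dividing through by 30/49 gives the monic gcd x - 4.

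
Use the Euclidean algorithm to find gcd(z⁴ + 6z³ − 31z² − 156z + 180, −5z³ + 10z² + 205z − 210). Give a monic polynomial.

By polynomial division,
  z⁴ + 6z³ − 31z² − 156z + 180 = (−(1/5)z − 8/5)(−5z³ + 10z² + 205z − 210) + (26z² + 130z − 156)
  −5z³ + 10z² + 205z − 210 = (−(5/26)z + 35/26)(26z² + 130z − 156) + (0)
Last nonzero remainder: 26z² + 130z − 156. Dividing through by 26 gives the monic gcd z² + 5z − 6.

z² + 5z − 6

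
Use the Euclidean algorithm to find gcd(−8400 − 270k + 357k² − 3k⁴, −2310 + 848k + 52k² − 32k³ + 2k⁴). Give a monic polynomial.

−35 − 2k + k²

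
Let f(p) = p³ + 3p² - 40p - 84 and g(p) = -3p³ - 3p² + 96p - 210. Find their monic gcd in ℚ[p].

p + 7

Apply the Euclidean algorithm:
  p³ + 3p² - 40p - 84 = (-1/3)(-3p³ - 3p² + 96p - 210) + (2p² - 8p - 154)
  -3p³ - 3p² + 96p - 210 = (-(3/2)p - 15/2)(2p² - 8p - 154) + (-195p - 1365)
  2p² - 8p - 154 = (-(2/195)p + 22/195)(-195p - 1365) + (0)
Last nonzero remainder: -195p - 1365. Dividing through by -195 gives the monic gcd p + 7.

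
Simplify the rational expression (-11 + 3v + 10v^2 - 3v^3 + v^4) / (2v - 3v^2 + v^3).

(11 + 8v - 2v^2 + v^3)/(-2v + v^2)

By polynomial division,
  v^4 - 3v^3 + 10v^2 + 3v - 11 = (v)(v^3 - 3v^2 + 2v) + (8v^2 + 3v - 11)
  v^3 - 3v^2 + 2v = ((1/8)v - 27/64)(8v^2 + 3v - 11) + ((297/64)v - 297/64)
  8v^2 + 3v - 11 = ((512/297)v + 64/27)((297/64)v - 297/64) + (0)
Last nonzero remainder: (297/64)v - 297/64. Dividing through by 297/64 gives the monic gcd v - 1.
Cancel v - 1 from numerator and denominator to get the reduced form.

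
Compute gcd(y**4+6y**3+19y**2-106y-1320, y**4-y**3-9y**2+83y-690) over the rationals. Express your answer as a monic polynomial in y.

By polynomial division,
  y**4+6y**3+19y**2-106y-1320 = (y**4-y**3-9y**2+83y-690) + (7y**3+28y**2-189y-630)
  y**4-y**3-9y**2+83y-690 = ((1/7)y-5/7)(7y**3+28y**2-189y-630) + (38y**2+38y-1140)
  7y**3+28y**2-189y-630 = ((7/38)y+21/38)(38y**2+38y-1140) + (0)
Last nonzero remainder: 38y**2+38y-1140. Dividing through by 38 gives the monic gcd y**2+y-30.

y**2+y-30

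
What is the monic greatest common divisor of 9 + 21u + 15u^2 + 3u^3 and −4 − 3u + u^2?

Apply the Euclidean algorithm:
  3u^3 + 15u^2 + 21u + 9 = (3u + 24)(u^2 − 3u − 4) + (105u + 105)
  u^2 − 3u − 4 = ((1/105)u − 4/105)(105u + 105) + (0)
Last nonzero remainder: 105u + 105. Dividing through by 105 gives the monic gcd u + 1.

1 + u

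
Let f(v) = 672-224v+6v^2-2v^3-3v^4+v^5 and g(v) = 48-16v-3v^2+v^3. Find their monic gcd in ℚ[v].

Repeated division with remainder:
  v^5-3v^4-2v^3+6v^2-224v+672 = (v^2+14)(v^3-3v^2-16v+48) + (0)
The last nonzero remainder v^3-3v^2-16v+48 is already monic.

48-16v-3v^2+v^3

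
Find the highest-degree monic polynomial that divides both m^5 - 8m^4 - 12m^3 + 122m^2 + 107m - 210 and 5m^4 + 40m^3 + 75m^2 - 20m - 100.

Euclidean algorithm in ℚ[m]:
  m^5 - 8m^4 - 12m^3 + 122m^2 + 107m - 210 = ((1/5)m - 16/5)(5m^4 + 40m^3 + 75m^2 - 20m - 100) + (101m^3 + 366m^2 + 63m - 530)
  5m^4 + 40m^3 + 75m^2 - 20m - 100 = ((5/101)m + 2210/10201)(101m^3 + 366m^2 + 63m - 530) + (-(75600/10201)m^2 - (75600/10201)m + 151200/10201)
  101m^3 + 366m^2 + 63m - 530 = (-(1030301/75600)m - 540653/15120)(-(75600/10201)m^2 - (75600/10201)m + 151200/10201) + (0)
Last nonzero remainder: -(75600/10201)m^2 - (75600/10201)m + 151200/10201. Dividing through by -75600/10201 gives the monic gcd m^2 + m - 2.

m^2 + m - 2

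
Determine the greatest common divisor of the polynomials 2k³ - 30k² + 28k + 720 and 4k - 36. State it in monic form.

Repeated division with remainder:
  2k³ - 30k² + 28k + 720 = ((1/2)k² - 3k - 20)(4k - 36) + (0)
Last nonzero remainder: 4k - 36. Dividing through by 4 gives the monic gcd k - 9.

k - 9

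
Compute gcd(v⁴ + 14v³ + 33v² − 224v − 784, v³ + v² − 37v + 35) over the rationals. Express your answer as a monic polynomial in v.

Euclidean algorithm in ℚ[v]:
  v⁴ + 14v³ + 33v² − 224v − 784 = (v + 13)(v³ + v² − 37v + 35) + (57v² + 222v − 1239)
  v³ + v² − 37v + 35 = ((1/57)v − 55/1083)(57v² + 222v − 1239) + (−(1440/361)v − 10080/361)
  57v² + 222v − 1239 = (−(6859/480)v + 21299/480)(−(1440/361)v − 10080/361) + (0)
Last nonzero remainder: −(1440/361)v − 10080/361. Dividing through by −1440/361 gives the monic gcd v + 7.

v + 7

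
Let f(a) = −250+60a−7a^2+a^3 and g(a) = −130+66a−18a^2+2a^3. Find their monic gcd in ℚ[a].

Repeated division with remainder:
  a^3−7a^2+60a−250 = (1/2)(2a^3−18a^2+66a−130) + (2a^2+27a−185)
  2a^3−18a^2+66a−130 = (a−45/2)(2a^2+27a−185) + ((1717/2)a−8585/2)
  2a^2+27a−185 = ((4/1717)a+74/1717)((1717/2)a−8585/2) + (0)
Last nonzero remainder: (1717/2)a−8585/2. Dividing through by 1717/2 gives the monic gcd a−5.

−5+a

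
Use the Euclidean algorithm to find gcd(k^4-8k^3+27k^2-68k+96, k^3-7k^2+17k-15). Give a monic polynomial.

k-3

Apply the Euclidean algorithm:
  k^4-8k^3+27k^2-68k+96 = (k-1)(k^3-7k^2+17k-15) + (3k^2-36k+81)
  k^3-7k^2+17k-15 = ((1/3)k+5/3)(3k^2-36k+81) + (50k-150)
  3k^2-36k+81 = ((3/50)k-27/50)(50k-150) + (0)
Last nonzero remainder: 50k-150. Dividing through by 50 gives the monic gcd k-3.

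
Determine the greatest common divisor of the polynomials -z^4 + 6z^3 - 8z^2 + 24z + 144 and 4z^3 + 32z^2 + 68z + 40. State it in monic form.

Euclidean algorithm in ℚ[z]:
  -z^4 + 6z^3 - 8z^2 + 24z + 144 = (-(1/4)z + 7/2)(4z^3 + 32z^2 + 68z + 40) + (-103z^2 - 204z + 4)
  4z^3 + 32z^2 + 68z + 40 = (-(4/103)z - 2480/10609)(-103z^2 - 204z + 4) + ((217140/10609)z + 434280/10609)
  -103z^2 - 204z + 4 = (-(1092727/217140)z + 10609/108570)((217140/10609)z + 434280/10609) + (0)
Last nonzero remainder: (217140/10609)z + 434280/10609. Dividing through by 217140/10609 gives the monic gcd z + 2.

z + 2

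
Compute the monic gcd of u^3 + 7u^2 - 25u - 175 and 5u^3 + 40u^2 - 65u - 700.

Apply the Euclidean algorithm:
  u^3 + 7u^2 - 25u - 175 = (1/5)(5u^3 + 40u^2 - 65u - 700) + (-u^2 - 12u - 35)
  5u^3 + 40u^2 - 65u - 700 = (-5u + 20)(-u^2 - 12u - 35) + (0)
Last nonzero remainder: -u^2 - 12u - 35. Dividing through by -1 gives the monic gcd u^2 + 12u + 35.

u^2 + 12u + 35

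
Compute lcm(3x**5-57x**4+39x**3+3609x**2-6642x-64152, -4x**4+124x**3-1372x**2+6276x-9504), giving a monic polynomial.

x**7-30x**6+246x**5+604x**4-15135x**3+31842x**2+182088x-513216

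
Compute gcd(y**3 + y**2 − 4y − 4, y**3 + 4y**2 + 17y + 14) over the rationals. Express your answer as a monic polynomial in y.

y + 1

Repeated division with remainder:
  y**3 + y**2 − 4y − 4 = (y**3 + 4y**2 + 17y + 14) + (−3y**2 − 21y − 18)
  y**3 + 4y**2 + 17y + 14 = (−(1/3)y + 1)(−3y**2 − 21y − 18) + (32y + 32)
  −3y**2 − 21y − 18 = (−(3/32)y − 9/16)(32y + 32) + (0)
Last nonzero remainder: 32y + 32. Dividing through by 32 gives the monic gcd y + 1.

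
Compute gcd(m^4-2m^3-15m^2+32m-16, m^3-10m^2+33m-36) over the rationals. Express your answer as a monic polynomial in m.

m-4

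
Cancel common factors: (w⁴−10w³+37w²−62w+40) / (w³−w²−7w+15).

Repeated division with remainder:
  w⁴−10w³+37w²−62w+40 = (w−9)(w³−w²−7w+15) + (35w²−140w+175)
  w³−w²−7w+15 = ((1/35)w+3/35)(35w²−140w+175) + (0)
Last nonzero remainder: 35w²−140w+175. Dividing through by 35 gives the monic gcd w²−4w+5.
Cancel w²−4w+5 from numerator and denominator to get the reduced form.

(w²−6w+8)/(w+3)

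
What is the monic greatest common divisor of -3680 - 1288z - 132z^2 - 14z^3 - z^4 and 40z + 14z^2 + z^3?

40 + 14z + z^2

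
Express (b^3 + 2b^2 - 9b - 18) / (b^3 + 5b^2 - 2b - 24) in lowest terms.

(b^2 - b - 6)/(b^2 + 2b - 8)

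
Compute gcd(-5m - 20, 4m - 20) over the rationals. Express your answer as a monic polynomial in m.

1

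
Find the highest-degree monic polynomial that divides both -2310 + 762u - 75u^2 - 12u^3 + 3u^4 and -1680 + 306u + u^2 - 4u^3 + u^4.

-35 + 2u + u^2

By polynomial division,
  3u^4 - 12u^3 - 75u^2 + 762u - 2310 = (3)(u^4 - 4u^3 + u^2 + 306u - 1680) + (-78u^2 - 156u + 2730)
  u^4 - 4u^3 + u^2 + 306u - 1680 = (-(1/78)u^2 + (1/13)u - 8/13)(-78u^2 - 156u + 2730) + (0)
Last nonzero remainder: -78u^2 - 156u + 2730. Dividing through by -78 gives the monic gcd u^2 + 2u - 35.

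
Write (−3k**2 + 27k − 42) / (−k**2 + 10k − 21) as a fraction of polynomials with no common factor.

Repeated division with remainder:
  −3k**2 + 27k − 42 = (3)(−k**2 + 10k − 21) + (−3k + 21)
  −k**2 + 10k − 21 = ((1/3)k − 1)(−3k + 21) + (0)
Last nonzero remainder: −3k + 21. Dividing through by −3 gives the monic gcd k − 7.
Cancel k − 7 from numerator and denominator to get the reduced form.

(3k − 6)/(k − 3)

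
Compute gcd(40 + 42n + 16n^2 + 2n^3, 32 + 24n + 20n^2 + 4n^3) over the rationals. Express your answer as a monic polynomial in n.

Apply the Euclidean algorithm:
  2n^3 + 16n^2 + 42n + 40 = (1/2)(4n^3 + 20n^2 + 24n + 32) + (6n^2 + 30n + 24)
  4n^3 + 20n^2 + 24n + 32 = ((2/3)n)(6n^2 + 30n + 24) + (8n + 32)
  6n^2 + 30n + 24 = ((3/4)n + 3/4)(8n + 32) + (0)
Last nonzero remainder: 8n + 32. Dividing through by 8 gives the monic gcd n + 4.

4 + n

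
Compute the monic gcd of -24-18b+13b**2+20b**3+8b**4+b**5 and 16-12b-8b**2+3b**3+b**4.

-8+2b+5b**2+b**3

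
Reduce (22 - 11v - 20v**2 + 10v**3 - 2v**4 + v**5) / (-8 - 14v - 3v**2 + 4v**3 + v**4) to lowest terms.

(-11 + 11v - v**2 + v**3)/(4 + 5v + v**2)

Euclidean algorithm in ℚ[v]:
  v**5 - 2v**4 + 10v**3 - 20v**2 - 11v + 22 = (v - 6)(v**4 + 4v**3 - 3v**2 - 14v - 8) + (37v**3 - 24v**2 - 87v - 26)
  v**4 + 4v**3 - 3v**2 - 14v - 8 = ((1/37)v + 172/1369)(37v**3 - 24v**2 - 87v - 26) + ((3240/1369)v**2 - (3240/1369)v - 6480/1369)
  37v**3 - 24v**2 - 87v - 26 = ((50653/3240)v + 17797/3240)((3240/1369)v**2 - (3240/1369)v - 6480/1369) + (0)
Last nonzero remainder: (3240/1369)v**2 - (3240/1369)v - 6480/1369. Dividing through by 3240/1369 gives the monic gcd v**2 - v - 2.
Cancel v**2 - v - 2 from numerator and denominator to get the reduced form.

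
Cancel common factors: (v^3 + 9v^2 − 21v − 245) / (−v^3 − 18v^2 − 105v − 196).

(−v + 5)/(v + 4)

Apply the Euclidean algorithm:
  v^3 + 9v^2 − 21v − 245 = (−1)(−v^3 − 18v^2 − 105v − 196) + (−9v^2 − 126v − 441)
  −v^3 − 18v^2 − 105v − 196 = ((1/9)v + 4/9)(−9v^2 − 126v − 441) + (0)
Last nonzero remainder: −9v^2 − 126v − 441. Dividing through by −9 gives the monic gcd v^2 + 14v + 49.
Cancel v^2 + 14v + 49 from numerator and denominator to get the reduced form.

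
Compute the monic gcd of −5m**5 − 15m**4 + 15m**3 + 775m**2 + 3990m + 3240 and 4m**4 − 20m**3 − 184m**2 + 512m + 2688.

Euclidean algorithm in ℚ[m]:
  −5m**5 − 15m**4 + 15m**3 + 775m**2 + 3990m + 3240 = (−(5/4)m − 10)(4m**4 − 20m**3 − 184m**2 + 512m + 2688) + (−415m**3 − 425m**2 + 12470m + 30120)
  4m**4 − 20m**3 − 184m**2 + 512m + 2688 = (−(4/415)m + 400/6889)(−415m**3 − 425m**2 + 12470m + 30120) + (−(269568/6889)m**2 + (539136/6889)m + 6469632/6889)
  −415m**3 − 425m**2 + 12470m + 30120 = ((2858935/269568)m + 8645695/269568)(−(269568/6889)m**2 + (539136/6889)m + 6469632/6889) + (0)
Last nonzero remainder: −(269568/6889)m**2 + (539136/6889)m + 6469632/6889. Dividing through by −269568/6889 gives the monic gcd m**2 − 2m − 24.

m**2 − 2m − 24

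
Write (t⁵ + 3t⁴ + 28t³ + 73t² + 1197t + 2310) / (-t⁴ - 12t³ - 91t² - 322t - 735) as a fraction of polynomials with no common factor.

(-t³ + 4t² - 21t - 66)/(t² + 5t + 21)

Euclidean algorithm in ℚ[t]:
  t⁵ + 3t⁴ + 28t³ + 73t² + 1197t + 2310 = (-t + 9)(-t⁴ - 12t³ - 91t² - 322t - 735) + (45t³ + 570t² + 3360t + 8925)
  -t⁴ - 12t³ - 91t² - 322t - 735 = (-(1/45)t + 2/135)(45t³ + 570t² + 3360t + 8925) + (-(223/9)t² - (1561/9)t - 7805/9)
  45t³ + 570t² + 3360t + 8925 = (-(405/223)t - 2295/223)(-(223/9)t² - (1561/9)t - 7805/9) + (0)
Last nonzero remainder: -(223/9)t² - (1561/9)t - 7805/9. Dividing through by -223/9 gives the monic gcd t² + 7t + 35.
Cancel t² + 7t + 35 from numerator and denominator to get the reduced form.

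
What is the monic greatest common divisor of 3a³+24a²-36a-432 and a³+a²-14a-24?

a-4

By polynomial division,
  3a³+24a²-36a-432 = (3)(a³+a²-14a-24) + (21a²+6a-360)
  a³+a²-14a-24 = ((1/21)a+5/147)(21a²+6a-360) + ((144/49)a-576/49)
  21a²+6a-360 = ((343/48)a+245/8)((144/49)a-576/49) + (0)
Last nonzero remainder: (144/49)a-576/49. Dividing through by 144/49 gives the monic gcd a-4.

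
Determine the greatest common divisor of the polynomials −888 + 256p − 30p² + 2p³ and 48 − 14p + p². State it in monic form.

−6 + p

Repeated division with remainder:
  2p³ − 30p² + 256p − 888 = (2p − 2)(p² − 14p + 48) + (132p − 792)
  p² − 14p + 48 = ((1/132)p − 2/33)(132p − 792) + (0)
Last nonzero remainder: 132p − 792. Dividing through by 132 gives the monic gcd p − 6.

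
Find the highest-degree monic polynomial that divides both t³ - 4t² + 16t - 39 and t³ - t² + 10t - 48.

t - 3

Apply the Euclidean algorithm:
  t³ - 4t² + 16t - 39 = (t³ - t² + 10t - 48) + (-3t² + 6t + 9)
  t³ - t² + 10t - 48 = (-(1/3)t - 1/3)(-3t² + 6t + 9) + (15t - 45)
  -3t² + 6t + 9 = (-(1/5)t - 1/5)(15t - 45) + (0)
Last nonzero remainder: 15t - 45. Dividing through by 15 gives the monic gcd t - 3.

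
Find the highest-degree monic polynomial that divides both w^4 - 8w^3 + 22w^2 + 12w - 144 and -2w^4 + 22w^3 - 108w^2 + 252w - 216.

w^2 - 6w + 18

Euclidean algorithm in ℚ[w]:
  w^4 - 8w^3 + 22w^2 + 12w - 144 = (-1/2)(-2w^4 + 22w^3 - 108w^2 + 252w - 216) + (3w^3 - 32w^2 + 138w - 252)
  -2w^4 + 22w^3 - 108w^2 + 252w - 216 = (-(2/3)w + 2/9)(3w^3 - 32w^2 + 138w - 252) + (-(80/9)w^2 + (160/3)w - 160)
  3w^3 - 32w^2 + 138w - 252 = (-(27/80)w + 63/40)(-(80/9)w^2 + (160/3)w - 160) + (0)
Last nonzero remainder: -(80/9)w^2 + (160/3)w - 160. Dividing through by -80/9 gives the monic gcd w^2 - 6w + 18.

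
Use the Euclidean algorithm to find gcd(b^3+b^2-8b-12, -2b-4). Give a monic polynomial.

b+2

Apply the Euclidean algorithm:
  b^3+b^2-8b-12 = (-(1/2)b^2+(1/2)b+3)(-2b-4) + (0)
Last nonzero remainder: -2b-4. Dividing through by -2 gives the monic gcd b+2.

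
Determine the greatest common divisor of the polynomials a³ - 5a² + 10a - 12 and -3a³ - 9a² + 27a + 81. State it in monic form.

a - 3

By polynomial division,
  a³ - 5a² + 10a - 12 = (-1/3)(-3a³ - 9a² + 27a + 81) + (-8a² + 19a + 15)
  -3a³ - 9a² + 27a + 81 = ((3/8)a + 129/64)(-8a² + 19a + 15) + (-(1083/64)a + 3249/64)
  -8a² + 19a + 15 = ((512/1083)a + 320/1083)(-(1083/64)a + 3249/64) + (0)
Last nonzero remainder: -(1083/64)a + 3249/64. Dividing through by -1083/64 gives the monic gcd a - 3.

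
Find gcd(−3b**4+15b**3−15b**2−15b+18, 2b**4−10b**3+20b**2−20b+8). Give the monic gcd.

b**2−3b+2

Euclidean algorithm in ℚ[b]:
  −3b**4+15b**3−15b**2−15b+18 = (−3/2)(2b**4−10b**3+20b**2−20b+8) + (15b**2−45b+30)
  2b**4−10b**3+20b**2−20b+8 = ((2/15)b**2−(4/15)b+4/15)(15b**2−45b+30) + (0)
Last nonzero remainder: 15b**2−45b+30. Dividing through by 15 gives the monic gcd b**2−3b+2.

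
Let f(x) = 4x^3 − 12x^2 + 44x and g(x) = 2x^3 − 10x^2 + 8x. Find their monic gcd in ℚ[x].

Apply the Euclidean algorithm:
  4x^3 − 12x^2 + 44x = (2)(2x^3 − 10x^2 + 8x) + (8x^2 + 28x)
  2x^3 − 10x^2 + 8x = ((1/4)x − 17/8)(8x^2 + 28x) + ((135/2)x)
  8x^2 + 28x = ((16/135)x + 56/135)((135/2)x) + (0)
Last nonzero remainder: (135/2)x. Dividing through by 135/2 gives the monic gcd x.

x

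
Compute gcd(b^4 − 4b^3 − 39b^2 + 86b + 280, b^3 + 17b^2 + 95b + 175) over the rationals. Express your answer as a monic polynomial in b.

b + 5

Repeated division with remainder:
  b^4 − 4b^3 − 39b^2 + 86b + 280 = (b − 21)(b^3 + 17b^2 + 95b + 175) + (223b^2 + 1906b + 3955)
  b^3 + 17b^2 + 95b + 175 = ((1/223)b + 1885/49729)(223b^2 + 1906b + 3955) + ((249480/49729)b + 1247400/49729)
  223b^2 + 1906b + 3955 = ((11089567/249480)b + 5619377/35640)((249480/49729)b + 1247400/49729) + (0)
Last nonzero remainder: (249480/49729)b + 1247400/49729. Dividing through by 249480/49729 gives the monic gcd b + 5.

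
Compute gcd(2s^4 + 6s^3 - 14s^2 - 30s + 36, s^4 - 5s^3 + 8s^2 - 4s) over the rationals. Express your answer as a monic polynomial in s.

s^2 - 3s + 2

Euclidean algorithm in ℚ[s]:
  2s^4 + 6s^3 - 14s^2 - 30s + 36 = (2)(s^4 - 5s^3 + 8s^2 - 4s) + (16s^3 - 30s^2 - 22s + 36)
  s^4 - 5s^3 + 8s^2 - 4s = ((1/16)s - 25/128)(16s^3 - 30s^2 - 22s + 36) + ((225/64)s^2 - (675/64)s + 225/32)
  16s^3 - 30s^2 - 22s + 36 = ((1024/225)s + 128/25)((225/64)s^2 - (675/64)s + 225/32) + (0)
Last nonzero remainder: (225/64)s^2 - (675/64)s + 225/32. Dividing through by 225/64 gives the monic gcd s^2 - 3s + 2.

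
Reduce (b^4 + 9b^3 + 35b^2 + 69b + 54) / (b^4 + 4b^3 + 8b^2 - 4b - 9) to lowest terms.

Apply the Euclidean algorithm:
  b^4 + 9b^3 + 35b^2 + 69b + 54 = (b^4 + 4b^3 + 8b^2 - 4b - 9) + (5b^3 + 27b^2 + 73b + 63)
  b^4 + 4b^3 + 8b^2 - 4b - 9 = ((1/5)b - 7/25)(5b^3 + 27b^2 + 73b + 63) + ((24/25)b^2 + (96/25)b + 216/25)
  5b^3 + 27b^2 + 73b + 63 = ((125/24)b + 175/24)((24/25)b^2 + (96/25)b + 216/25) + (0)
Last nonzero remainder: (24/25)b^2 + (96/25)b + 216/25. Dividing through by 24/25 gives the monic gcd b^2 + 4b + 9.
Cancel b^2 + 4b + 9 from numerator and denominator to get the reduced form.

(b^2 + 5b + 6)/(b^2 - 1)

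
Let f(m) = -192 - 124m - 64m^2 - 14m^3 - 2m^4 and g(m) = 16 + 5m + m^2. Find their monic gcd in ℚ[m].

16 + 5m + m^2

Repeated division with remainder:
  -2m^4 - 14m^3 - 64m^2 - 124m - 192 = (-2m^2 - 4m - 12)(m^2 + 5m + 16) + (0)
The last nonzero remainder m^2 + 5m + 16 is already monic.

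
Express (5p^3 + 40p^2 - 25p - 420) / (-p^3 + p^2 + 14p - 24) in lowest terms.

(-5p - 35)/(p - 2)

Apply the Euclidean algorithm:
  5p^3 + 40p^2 - 25p - 420 = (-5)(-p^3 + p^2 + 14p - 24) + (45p^2 + 45p - 540)
  -p^3 + p^2 + 14p - 24 = (-(1/45)p + 2/45)(45p^2 + 45p - 540) + (0)
Last nonzero remainder: 45p^2 + 45p - 540. Dividing through by 45 gives the monic gcd p^2 + p - 12.
Cancel p^2 + p - 12 from numerator and denominator to get the reduced form.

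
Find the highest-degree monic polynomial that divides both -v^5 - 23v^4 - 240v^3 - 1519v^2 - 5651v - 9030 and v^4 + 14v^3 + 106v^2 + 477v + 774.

v^3 + 11v^2 + 73v + 258

Apply the Euclidean algorithm:
  -v^5 - 23v^4 - 240v^3 - 1519v^2 - 5651v - 9030 = (-v - 9)(v^4 + 14v^3 + 106v^2 + 477v + 774) + (-8v^3 - 88v^2 - 584v - 2064)
  v^4 + 14v^3 + 106v^2 + 477v + 774 = (-(1/8)v - 3/8)(-8v^3 - 88v^2 - 584v - 2064) + (0)
Last nonzero remainder: -8v^3 - 88v^2 - 584v - 2064. Dividing through by -8 gives the monic gcd v^3 + 11v^2 + 73v + 258.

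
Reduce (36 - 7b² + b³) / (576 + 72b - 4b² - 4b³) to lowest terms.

(6 + b - b²)/(96 + 28b + 4b²)

Euclidean algorithm in ℚ[b]:
  b³ - 7b² + 36 = (-1/4)(-4b³ - 4b² + 72b + 576) + (-8b² + 18b + 180)
  -4b³ - 4b² + 72b + 576 = ((1/2)b + 13/8)(-8b² + 18b + 180) + (-(189/4)b + 567/2)
  -8b² + 18b + 180 = ((32/189)b + 40/63)(-(189/4)b + 567/2) + (0)
Last nonzero remainder: -(189/4)b + 567/2. Dividing through by -189/4 gives the monic gcd b - 6.
Cancel b - 6 from numerator and denominator to get the reduced form.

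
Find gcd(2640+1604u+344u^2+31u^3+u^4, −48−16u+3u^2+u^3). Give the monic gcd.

4+u

Apply the Euclidean algorithm:
  u^4+31u^3+344u^2+1604u+2640 = (u+28)(u^3+3u^2−16u−48) + (276u^2+2100u+3984)
  u^3+3u^2−16u−48 = ((1/276)u−53/3174)(276u^2+2100u+3984) + ((2450/529)u+9800/529)
  276u^2+2100u+3984 = ((73002/1225)u+263442/1225)((2450/529)u+9800/529) + (0)
Last nonzero remainder: (2450/529)u+9800/529. Dividing through by 2450/529 gives the monic gcd u+4.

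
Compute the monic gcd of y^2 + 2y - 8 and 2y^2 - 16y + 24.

Apply the Euclidean algorithm:
  y^2 + 2y - 8 = (1/2)(2y^2 - 16y + 24) + (10y - 20)
  2y^2 - 16y + 24 = ((1/5)y - 6/5)(10y - 20) + (0)
Last nonzero remainder: 10y - 20. Dividing through by 10 gives the monic gcd y - 2.

y - 2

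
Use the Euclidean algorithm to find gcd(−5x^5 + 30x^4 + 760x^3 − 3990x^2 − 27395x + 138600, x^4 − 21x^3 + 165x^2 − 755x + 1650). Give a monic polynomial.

x^2 − 16x + 55

Repeated division with remainder:
  −5x^5 + 30x^4 + 760x^3 − 3990x^2 − 27395x + 138600 = (−5x − 75)(x^4 − 21x^3 + 165x^2 − 755x + 1650) + (10x^3 + 4610x^2 − 75770x + 262350)
  x^4 − 21x^3 + 165x^2 − 755x + 1650 = ((1/10)x − 241/5)(10x^3 + 4610x^2 − 75770x + 262350) + (229944x^2 − 3679104x + 12646920)
  10x^3 + 4610x^2 − 75770x + 262350 = ((5/114972)x + 795/38324)(229944x^2 − 3679104x + 12646920) + (0)
Last nonzero remainder: 229944x^2 − 3679104x + 12646920. Dividing through by 229944 gives the monic gcd x^2 − 16x + 55.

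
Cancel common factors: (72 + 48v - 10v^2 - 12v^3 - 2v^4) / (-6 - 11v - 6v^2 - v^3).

By polynomial division,
  -2v^4 - 12v^3 - 10v^2 + 48v + 72 = (2v)(-v^3 - 6v^2 - 11v - 6) + (12v^2 + 60v + 72)
  -v^3 - 6v^2 - 11v - 6 = (-(1/12)v - 1/12)(12v^2 + 60v + 72) + (0)
Last nonzero remainder: 12v^2 + 60v + 72. Dividing through by 12 gives the monic gcd v^2 + 5v + 6.
Cancel v^2 + 5v + 6 from numerator and denominator to get the reduced form.

(-12 + 2v + 2v^2)/(1 + v)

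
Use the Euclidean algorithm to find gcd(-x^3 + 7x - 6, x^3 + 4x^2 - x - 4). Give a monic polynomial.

Repeated division with remainder:
  -x^3 + 7x - 6 = (-1)(x^3 + 4x^2 - x - 4) + (4x^2 + 6x - 10)
  x^3 + 4x^2 - x - 4 = ((1/4)x + 5/8)(4x^2 + 6x - 10) + (-(9/4)x + 9/4)
  4x^2 + 6x - 10 = (-(16/9)x - 40/9)(-(9/4)x + 9/4) + (0)
Last nonzero remainder: -(9/4)x + 9/4. Dividing through by -9/4 gives the monic gcd x - 1.

x - 1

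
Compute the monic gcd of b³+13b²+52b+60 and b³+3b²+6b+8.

b+2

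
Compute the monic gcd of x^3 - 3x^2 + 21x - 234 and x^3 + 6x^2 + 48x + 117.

x^2 + 3x + 39

Repeated division with remainder:
  x^3 - 3x^2 + 21x - 234 = (x^3 + 6x^2 + 48x + 117) + (-9x^2 - 27x - 351)
  x^3 + 6x^2 + 48x + 117 = (-(1/9)x - 1/3)(-9x^2 - 27x - 351) + (0)
Last nonzero remainder: -9x^2 - 27x - 351. Dividing through by -9 gives the monic gcd x^2 + 3x + 39.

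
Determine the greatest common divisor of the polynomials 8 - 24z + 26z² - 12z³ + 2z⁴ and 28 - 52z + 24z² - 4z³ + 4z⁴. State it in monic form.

By polynomial division,
  2z⁴ - 12z³ + 26z² - 24z + 8 = (1/2)(4z⁴ - 4z³ + 24z² - 52z + 28) + (-10z³ + 14z² + 2z - 6)
  4z⁴ - 4z³ + 24z² - 52z + 28 = (-(2/5)z - 4/25)(-10z³ + 14z² + 2z - 6) + ((676/25)z² - (1352/25)z + 676/25)
  -10z³ + 14z² + 2z - 6 = (-(125/338)z - 75/338)((676/25)z² - (1352/25)z + 676/25) + (0)
Last nonzero remainder: (676/25)z² - (1352/25)z + 676/25. Dividing through by 676/25 gives the monic gcd z² - 2z + 1.

1 - 2z + z²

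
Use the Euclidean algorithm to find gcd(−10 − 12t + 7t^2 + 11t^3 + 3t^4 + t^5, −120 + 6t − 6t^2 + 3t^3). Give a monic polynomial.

10 + 2t + t^2

By polynomial division,
  t^5 + 3t^4 + 11t^3 + 7t^2 − 12t − 10 = ((1/3)t^2 + (5/3)t + 19/3)(3t^3 − 6t^2 + 6t − 120) + (75t^2 + 150t + 750)
  3t^3 − 6t^2 + 6t − 120 = ((1/25)t − 4/25)(75t^2 + 150t + 750) + (0)
Last nonzero remainder: 75t^2 + 150t + 750. Dividing through by 75 gives the monic gcd t^2 + 2t + 10.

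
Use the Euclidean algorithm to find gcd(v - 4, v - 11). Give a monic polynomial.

1

By polynomial division,
  v - 4 = (v - 11) + (7)
  v - 11 = ((1/7)v - 11/7)(7) + (0)
The last nonzero remainder is the constant 7, so the polynomials are coprime and gcd = 1.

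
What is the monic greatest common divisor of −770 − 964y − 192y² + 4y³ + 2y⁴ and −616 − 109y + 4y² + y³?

Repeated division with remainder:
  2y⁴ + 4y³ − 192y² − 964y − 770 = (2y − 4)(y³ + 4y² − 109y − 616) + (42y² − 168y − 3234)
  y³ + 4y² − 109y − 616 = ((1/42)y + 4/21)(42y² − 168y − 3234) + (0)
Last nonzero remainder: 42y² − 168y − 3234. Dividing through by 42 gives the monic gcd y² − 4y − 77.

−77 − 4y + y²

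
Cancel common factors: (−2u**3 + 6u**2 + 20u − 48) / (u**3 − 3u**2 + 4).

(−2u**2 + 2u + 24)/(u**2 − u − 2)

Repeated division with remainder:
  −2u**3 + 6u**2 + 20u − 48 = (−2)(u**3 − 3u**2 + 4) + (20u − 40)
  u**3 − 3u**2 + 4 = ((1/20)u**2 − (1/20)u − 1/10)(20u − 40) + (0)
Last nonzero remainder: 20u − 40. Dividing through by 20 gives the monic gcd u − 2.
Cancel u − 2 from numerator and denominator to get the reduced form.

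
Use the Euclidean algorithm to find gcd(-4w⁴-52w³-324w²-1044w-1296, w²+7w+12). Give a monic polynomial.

w²+7w+12

Repeated division with remainder:
  -4w⁴-52w³-324w²-1044w-1296 = (-4w²-24w-108)(w²+7w+12) + (0)
The last nonzero remainder w²+7w+12 is already monic.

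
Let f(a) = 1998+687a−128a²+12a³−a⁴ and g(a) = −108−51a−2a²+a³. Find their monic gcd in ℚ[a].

By polynomial division,
  −a⁴+12a³−128a²+687a+1998 = (−a+10)(a³−2a²−51a−108) + (−159a²+1089a+3078)
  a³−2a²−51a−108 = (−(1/159)a−257/8427)(−159a²+1089a+3078) + ((4410/2809)a−39690/2809)
  −159a²+1089a+3078 = (−(148877/1470)a−53371/245)((4410/2809)a−39690/2809) + (0)
Last nonzero remainder: (4410/2809)a−39690/2809. Dividing through by 4410/2809 gives the monic gcd a−9.

−9+a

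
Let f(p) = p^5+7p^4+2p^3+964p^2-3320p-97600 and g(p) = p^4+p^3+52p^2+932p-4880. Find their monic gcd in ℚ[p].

p^3+5p^2+72p+1220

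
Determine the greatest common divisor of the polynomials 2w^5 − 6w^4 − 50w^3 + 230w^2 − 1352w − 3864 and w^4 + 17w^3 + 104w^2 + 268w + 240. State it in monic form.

By polynomial division,
  2w^5 − 6w^4 − 50w^3 + 230w^2 − 1352w − 3864 = (2w − 40)(w^4 + 17w^3 + 104w^2 + 268w + 240) + (422w^3 + 3854w^2 + 8888w + 5736)
  w^4 + 17w^3 + 104w^2 + 268w + 240 = ((1/422)w + 830/44521)(422w^3 + 3854w^2 + 8888w + 5736) + ((493680/44521)w^2 + (3949440/44521)w + 5924160/44521)
  422w^3 + 3854w^2 + 8888w + 5736 = ((9393931/246840)w + 10640519/246840)((493680/44521)w^2 + (3949440/44521)w + 5924160/44521) + (0)
Last nonzero remainder: (493680/44521)w^2 + (3949440/44521)w + 5924160/44521. Dividing through by 493680/44521 gives the monic gcd w^2 + 8w + 12.

w^2 + 8w + 12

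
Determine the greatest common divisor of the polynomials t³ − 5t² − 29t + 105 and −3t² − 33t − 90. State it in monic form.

Apply the Euclidean algorithm:
  t³ − 5t² − 29t + 105 = (−(1/3)t + 16/3)(−3t² − 33t − 90) + (117t + 585)
  −3t² − 33t − 90 = (−(1/39)t − 2/13)(117t + 585) + (0)
Last nonzero remainder: 117t + 585. Dividing through by 117 gives the monic gcd t + 5.

t + 5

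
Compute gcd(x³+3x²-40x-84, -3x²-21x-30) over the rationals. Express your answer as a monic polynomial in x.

x+2

Euclidean algorithm in ℚ[x]:
  x³+3x²-40x-84 = (-(1/3)x+4/3)(-3x²-21x-30) + (-22x-44)
  -3x²-21x-30 = ((3/22)x+15/22)(-22x-44) + (0)
Last nonzero remainder: -22x-44. Dividing through by -22 gives the monic gcd x+2.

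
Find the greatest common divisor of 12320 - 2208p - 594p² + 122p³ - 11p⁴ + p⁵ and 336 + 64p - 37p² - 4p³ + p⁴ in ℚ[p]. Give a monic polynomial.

By polynomial division,
  p⁵ - 11p⁴ + 122p³ - 594p² - 2208p + 12320 = (p - 7)(p⁴ - 4p³ - 37p² + 64p + 336) + (131p³ - 917p² - 2096p + 14672)
  p⁴ - 4p³ - 37p² + 64p + 336 = ((1/131)p + 3/131)(131p³ - 917p² - 2096p + 14672) + (0)
Last nonzero remainder: 131p³ - 917p² - 2096p + 14672. Dividing through by 131 gives the monic gcd p³ - 7p² - 16p + 112.

112 - 16p - 7p² + p³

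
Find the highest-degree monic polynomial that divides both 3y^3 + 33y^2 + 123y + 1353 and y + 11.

y + 11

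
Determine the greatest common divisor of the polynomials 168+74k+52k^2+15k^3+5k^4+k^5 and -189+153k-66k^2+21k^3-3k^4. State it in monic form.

7-k+k^2

Euclidean algorithm in ℚ[k]:
  k^5+5k^4+15k^3+52k^2+74k+168 = (-(1/3)k-4)(-3k^4+21k^3-66k^2+153k-189) + (77k^3-161k^2+623k-588)
  -3k^4+21k^3-66k^2+153k-189 = (-(3/77)k+162/847)(77k^3-161k^2+623k-588) + (-(1323/121)k^2+(1323/121)k-9261/121)
  77k^3-161k^2+623k-588 = (-(1331/189)k+484/63)(-(1323/121)k^2+(1323/121)k-9261/121) + (0)
Last nonzero remainder: -(1323/121)k^2+(1323/121)k-9261/121. Dividing through by -1323/121 gives the monic gcd k^2-k+7.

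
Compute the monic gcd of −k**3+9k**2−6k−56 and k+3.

1

Apply the Euclidean algorithm:
  −k**3+9k**2−6k−56 = (−k**2+12k−42)(k+3) + (70)
  k+3 = ((1/70)k+3/70)(70) + (0)
The last nonzero remainder is the constant 70, so the polynomials are coprime and gcd = 1.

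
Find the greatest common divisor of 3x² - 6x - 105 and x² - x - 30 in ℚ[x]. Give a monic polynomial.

x + 5

Euclidean algorithm in ℚ[x]:
  3x² - 6x - 105 = (3)(x² - x - 30) + (-3x - 15)
  x² - x - 30 = (-(1/3)x + 2)(-3x - 15) + (0)
Last nonzero remainder: -3x - 15. Dividing through by -3 gives the monic gcd x + 5.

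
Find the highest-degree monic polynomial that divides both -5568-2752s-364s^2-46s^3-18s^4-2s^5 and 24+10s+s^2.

Apply the Euclidean algorithm:
  -2s^5-18s^4-46s^3-364s^2-2752s-5568 = (-2s^3+2s^2-18s-232)(s^2+10s+24) + (0)
The last nonzero remainder s^2+10s+24 is already monic.

24+10s+s^2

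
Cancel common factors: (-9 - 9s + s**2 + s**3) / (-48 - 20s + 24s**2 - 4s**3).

(-3 - s)/(-16 + 4s)

Euclidean algorithm in ℚ[s]:
  s**3 + s**2 - 9s - 9 = (-1/4)(-4s**3 + 24s**2 - 20s - 48) + (7s**2 - 14s - 21)
  -4s**3 + 24s**2 - 20s - 48 = (-(4/7)s + 16/7)(7s**2 - 14s - 21) + (0)
Last nonzero remainder: 7s**2 - 14s - 21. Dividing through by 7 gives the monic gcd s**2 - 2s - 3.
Cancel s**2 - 2s - 3 from numerator and denominator to get the reduced form.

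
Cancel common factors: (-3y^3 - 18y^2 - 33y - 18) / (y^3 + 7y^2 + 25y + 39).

Euclidean algorithm in ℚ[y]:
  -3y^3 - 18y^2 - 33y - 18 = (-3)(y^3 + 7y^2 + 25y + 39) + (3y^2 + 42y + 99)
  y^3 + 7y^2 + 25y + 39 = ((1/3)y - 7/3)(3y^2 + 42y + 99) + (90y + 270)
  3y^2 + 42y + 99 = ((1/30)y + 11/30)(90y + 270) + (0)
Last nonzero remainder: 90y + 270. Dividing through by 90 gives the monic gcd y + 3.
Cancel y + 3 from numerator and denominator to get the reduced form.

(-3y^2 - 9y - 6)/(y^2 + 4y + 13)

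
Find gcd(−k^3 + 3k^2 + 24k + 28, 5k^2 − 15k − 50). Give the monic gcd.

k + 2

Euclidean algorithm in ℚ[k]:
  −k^3 + 3k^2 + 24k + 28 = (−(1/5)k)(5k^2 − 15k − 50) + (14k + 28)
  5k^2 − 15k − 50 = ((5/14)k − 25/14)(14k + 28) + (0)
Last nonzero remainder: 14k + 28. Dividing through by 14 gives the monic gcd k + 2.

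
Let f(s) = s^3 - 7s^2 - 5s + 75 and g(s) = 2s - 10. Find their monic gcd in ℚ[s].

Apply the Euclidean algorithm:
  s^3 - 7s^2 - 5s + 75 = ((1/2)s^2 - s - 15/2)(2s - 10) + (0)
Last nonzero remainder: 2s - 10. Dividing through by 2 gives the monic gcd s - 5.

s - 5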